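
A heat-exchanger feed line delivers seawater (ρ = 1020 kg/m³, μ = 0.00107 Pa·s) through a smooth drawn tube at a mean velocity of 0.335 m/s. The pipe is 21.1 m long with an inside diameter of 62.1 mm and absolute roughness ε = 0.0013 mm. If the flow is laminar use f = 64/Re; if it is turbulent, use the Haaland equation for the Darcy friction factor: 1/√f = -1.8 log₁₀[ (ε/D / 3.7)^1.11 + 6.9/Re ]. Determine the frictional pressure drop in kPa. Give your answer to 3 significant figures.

ΔP ≈ 0.502 kPa

Reynolds number Re = ρVD/μ = 1020 · 0.335 · 0.0621 / 0.00107 = 1.983e+04.
Re > 4000 → turbulent. Relative roughness ε/D = 1.3e-06/0.0621 = 2.09e-05. Haaland: 1/√f = -1.8 log₁₀[(2.09e-05/3.7)^1.11 + 6.9/1.983e+04] = -1.8 log₁₀[1.5e-06 + 0.000348] = 6.222, so f = 0.02583.
Darcy-Weisbach: ΔP = f(L/D)(ρV²/2) = 0.02583·(21.1/0.0621)·(1020·0.335²/2) = 0.02583·339.8·57.23 = 502.3 Pa.
ΔP = 502.3 Pa = 0.502 kPa.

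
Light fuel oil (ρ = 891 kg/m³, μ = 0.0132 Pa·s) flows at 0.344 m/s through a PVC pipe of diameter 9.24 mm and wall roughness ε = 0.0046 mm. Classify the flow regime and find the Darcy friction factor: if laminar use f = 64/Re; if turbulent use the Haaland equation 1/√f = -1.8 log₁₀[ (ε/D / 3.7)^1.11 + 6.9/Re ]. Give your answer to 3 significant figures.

Re = ρVD/μ = 891·0.344·0.00924/0.0132 = 214.6.
Re < 2300 → laminar, so f = 64/Re = 0.2983 (roughness is irrelevant in laminar flow).

f ≈ 0.298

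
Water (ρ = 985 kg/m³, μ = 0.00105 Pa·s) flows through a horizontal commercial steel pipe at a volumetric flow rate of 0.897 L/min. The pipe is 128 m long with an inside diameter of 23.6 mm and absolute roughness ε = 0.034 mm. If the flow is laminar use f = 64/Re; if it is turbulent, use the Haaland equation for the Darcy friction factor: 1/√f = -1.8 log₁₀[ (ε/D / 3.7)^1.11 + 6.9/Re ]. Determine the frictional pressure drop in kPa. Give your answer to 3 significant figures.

ΔP ≈ 0.264 kPa

Q = 0.897 L/min = 0.897/60000 = 1.495e-05 m³/s.
Cross-sectional area A = πD²/4 = π(0.0236)²/4 = 0.0004374 m²; mean velocity V = Q/A = 1.495e-05/0.0004374 = 0.03418 m/s.
Reynolds number Re = ρVD/μ = 985 · 0.03418 · 0.0236 / 0.00105 = 756.6.
Re < 2300 → laminar flow, so f = 64/Re = 64/756.6 = 0.08459 (the turbulent correlation is not needed).
Darcy-Weisbach: ΔP = f(L/D)(ρV²/2) = 0.08459·(128/0.0236)·(985·0.03418²/2) = 0.08459·5424·0.5753 = 263.9 Pa.
ΔP = 263.9 Pa = 0.264 kPa.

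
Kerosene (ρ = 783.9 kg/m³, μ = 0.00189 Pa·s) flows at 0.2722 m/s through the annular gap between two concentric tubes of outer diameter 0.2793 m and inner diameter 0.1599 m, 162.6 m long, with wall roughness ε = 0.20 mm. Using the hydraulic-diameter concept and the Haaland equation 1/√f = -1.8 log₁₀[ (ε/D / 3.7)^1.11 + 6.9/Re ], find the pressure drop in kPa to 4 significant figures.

ΔP ≈ 1.229 kPa

Hydraulic diameter D_h = 4A/P = D_o - D_i = 0.2793 - 0.1599 = 0.1194 m.
Re = ρVD_h/μ = 783.9·0.2722·0.1194/0.00189 = 1.348e+04.
ε/D_h = 0.0002/0.1194 = 0.00168; Haaland gives 1/√f = -1.8 log₁₀[0.000194+0.000512] = 5.672, so f = 0.03108.
ΔP = f(L/D_h)(ρV²/2) = 0.03108·162.6/0.1194·29.04 = 1229 Pa.
ΔP = 1.229 kPa.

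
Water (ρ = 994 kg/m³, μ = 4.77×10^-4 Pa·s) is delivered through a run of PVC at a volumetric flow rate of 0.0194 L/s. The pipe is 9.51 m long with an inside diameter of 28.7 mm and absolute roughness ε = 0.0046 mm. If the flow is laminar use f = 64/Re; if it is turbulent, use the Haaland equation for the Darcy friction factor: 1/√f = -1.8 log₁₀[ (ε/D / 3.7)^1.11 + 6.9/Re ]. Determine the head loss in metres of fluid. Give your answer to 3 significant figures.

h_f ≈ 5.42×10^-4 m

Q = 0.0194 L/s = 0.0194/1000 = 1.94e-05 m³/s.
Cross-sectional area A = πD²/4 = π(0.0287)²/4 = 0.0006469 m²; mean velocity V = Q/A = 1.94e-05/0.0006469 = 0.02999 m/s.
Reynolds number Re = ρVD/μ = 994 · 0.02999 · 0.0287 / 0.000477 = 1793.
Re < 2300 → laminar flow, so f = 64/Re = 64/1793 = 0.03568 (the turbulent correlation is not needed).
Darcy-Weisbach: ΔP = f(L/D)(ρV²/2) = 0.03568·(9.51/0.0287)·(994·0.02999²/2) = 0.03568·331.4·0.4469 = 5.285 Pa.
Head loss h_f = ΔP/(ρg) = 5.285/(994·9.81) = 5.42×10^-4 m.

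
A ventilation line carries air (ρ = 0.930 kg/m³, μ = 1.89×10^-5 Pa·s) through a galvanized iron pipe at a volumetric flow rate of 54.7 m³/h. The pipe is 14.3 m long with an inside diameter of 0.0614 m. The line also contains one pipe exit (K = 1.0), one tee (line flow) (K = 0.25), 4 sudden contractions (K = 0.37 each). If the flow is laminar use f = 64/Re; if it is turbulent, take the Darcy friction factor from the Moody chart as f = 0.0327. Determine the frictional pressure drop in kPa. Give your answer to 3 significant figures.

Q = 54.7 m³/h = 54.7/3600 = 0.01519 m³/s.
Cross-sectional area A = πD²/4 = π(0.0614)²/4 = 0.002961 m²; mean velocity V = Q/A = 0.01519/0.002961 = 5.132 m/s.
Reynolds number Re = ρVD/μ = 0.93 · 5.132 · 0.0614 / 1.89e-05 = 1.55e+04.
Re > 4000 → turbulent; use the Moody-chart value f = 0.0327.
Total minor-loss coefficient ΣK = 1·1 + 1·0.25 + 4·0.37 = 2.73.
ΔP = [f·L/D + ΣK]·(ρV²/2) = [0.0327·14.3/0.0614 + 2.73]·(0.93·5.132²/2) = [7.616 + 2.73]·12.25 = 126.7 Pa.
ΔP = 126.7 Pa = 0.127 kPa.

ΔP ≈ 0.127 kPa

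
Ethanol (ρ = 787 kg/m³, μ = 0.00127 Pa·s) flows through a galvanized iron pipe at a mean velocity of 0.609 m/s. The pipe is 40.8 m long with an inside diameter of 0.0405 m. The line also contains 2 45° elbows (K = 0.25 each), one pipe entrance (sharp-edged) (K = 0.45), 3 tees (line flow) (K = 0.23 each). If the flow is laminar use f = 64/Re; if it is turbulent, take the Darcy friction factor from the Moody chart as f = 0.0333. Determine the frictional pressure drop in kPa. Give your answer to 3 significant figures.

Reynolds number Re = ρVD/μ = 787 · 0.609 · 0.0405 / 0.00127 = 1.528e+04.
Re > 4000 → turbulent; use the Moody-chart value f = 0.0333.
Total minor-loss coefficient ΣK = 2·0.25 + 1·0.45 + 3·0.23 = 1.64.
ΔP = [f·L/D + ΣK]·(ρV²/2) = [0.0333·40.8/0.0405 + 1.64]·(787·0.609²/2) = [33.55 + 1.64]·145.9 = 5135 Pa.
ΔP = 5135 Pa = 5.14 kPa.

ΔP ≈ 5.14 kPa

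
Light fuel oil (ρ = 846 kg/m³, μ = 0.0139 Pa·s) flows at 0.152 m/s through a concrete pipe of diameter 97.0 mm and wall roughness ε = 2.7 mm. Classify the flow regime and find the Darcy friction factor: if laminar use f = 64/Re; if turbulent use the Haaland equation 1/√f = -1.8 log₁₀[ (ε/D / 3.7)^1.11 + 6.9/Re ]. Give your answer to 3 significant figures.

f ≈ 0.0713

Re = ρVD/μ = 846·0.152·0.097/0.0139 = 897.4.
Re < 2300 → laminar, so f = 64/Re = 0.07132 (roughness is irrelevant in laminar flow).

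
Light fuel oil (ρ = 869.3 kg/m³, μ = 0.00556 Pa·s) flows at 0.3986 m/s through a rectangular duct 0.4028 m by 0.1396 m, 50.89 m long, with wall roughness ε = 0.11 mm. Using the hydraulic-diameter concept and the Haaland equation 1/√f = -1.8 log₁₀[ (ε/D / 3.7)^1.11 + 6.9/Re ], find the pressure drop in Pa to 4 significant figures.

Hydraulic diameter D_h = 4A/P = 4·(0.4028·0.1396)/(2·(0.4028+0.1396)) = 0.2249/1.085 = 0.2073 m.
Re = ρVD_h/μ = 869.3·0.3986·0.2073/0.00556 = 1.292e+04.
ε/D_h = 0.00011/0.2073 = 0.000531; Haaland gives 1/√f = -1.8 log₁₀[5.42e-05+0.000534] = 5.815, so f = 0.02957.
ΔP = f(L/D_h)(ρV²/2) = 0.02957·50.89/0.2073·69.06 = 501.3 Pa.

ΔP ≈ 501.3 Pa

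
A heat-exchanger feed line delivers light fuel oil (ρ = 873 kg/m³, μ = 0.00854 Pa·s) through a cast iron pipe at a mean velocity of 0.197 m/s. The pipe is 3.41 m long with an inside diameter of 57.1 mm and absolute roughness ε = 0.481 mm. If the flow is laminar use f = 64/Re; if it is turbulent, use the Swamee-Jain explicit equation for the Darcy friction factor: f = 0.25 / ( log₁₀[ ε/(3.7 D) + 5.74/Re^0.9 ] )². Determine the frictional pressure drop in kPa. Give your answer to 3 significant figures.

ΔP ≈ 0.0563 kPa

Reynolds number Re = ρVD/μ = 873 · 0.197 · 0.0571 / 0.00854 = 1150.
Re < 2300 → laminar flow, so f = 64/Re = 64/1150 = 0.05566 (the turbulent correlation is not needed).
Darcy-Weisbach: ΔP = f(L/D)(ρV²/2) = 0.05566·(3.41/0.0571)·(873·0.197²/2) = 0.05566·59.72·16.94 = 56.31 Pa.
ΔP = 56.31 Pa = 0.0563 kPa.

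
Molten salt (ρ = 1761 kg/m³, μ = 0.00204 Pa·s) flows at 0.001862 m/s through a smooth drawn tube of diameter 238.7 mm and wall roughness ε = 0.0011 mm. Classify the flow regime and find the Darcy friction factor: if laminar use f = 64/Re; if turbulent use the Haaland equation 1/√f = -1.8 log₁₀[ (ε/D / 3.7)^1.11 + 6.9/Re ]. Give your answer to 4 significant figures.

Re = ρVD/μ = 1761·0.001862·0.2387/0.00204 = 383.7.
Re < 2300 → laminar, so f = 64/Re = 0.1668 (roughness is irrelevant in laminar flow).

f ≈ 0.1668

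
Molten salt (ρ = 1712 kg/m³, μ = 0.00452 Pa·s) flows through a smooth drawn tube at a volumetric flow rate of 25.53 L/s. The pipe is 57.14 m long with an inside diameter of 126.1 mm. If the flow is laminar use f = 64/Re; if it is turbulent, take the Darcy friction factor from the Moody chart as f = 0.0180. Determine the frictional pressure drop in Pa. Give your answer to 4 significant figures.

ΔP ≈ 29180 Pa

Q = 25.53 L/s = 25.53/1000 = 0.02553 m³/s.
Cross-sectional area A = πD²/4 = π(0.1261)²/4 = 0.01249 m²; mean velocity V = Q/A = 0.02553/0.01249 = 2.044 m/s.
Reynolds number Re = ρVD/μ = 1712 · 2.044 · 0.1261 / 0.00452 = 9.764e+04.
Re > 4000 → turbulent; use the Moody-chart value f = 0.0180.
Darcy-Weisbach: ΔP = f(L/D)(ρV²/2) = 0.018·(57.14/0.1261)·(1712·2.044²/2) = 0.018·453.1·3577 = 2.918e+04 Pa.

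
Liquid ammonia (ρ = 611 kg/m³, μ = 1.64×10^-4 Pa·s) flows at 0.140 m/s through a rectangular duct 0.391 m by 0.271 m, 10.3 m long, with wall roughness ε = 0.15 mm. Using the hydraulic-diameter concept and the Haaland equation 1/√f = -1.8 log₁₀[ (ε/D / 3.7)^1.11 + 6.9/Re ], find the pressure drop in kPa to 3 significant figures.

ΔP ≈ 0.00362 kPa

Hydraulic diameter D_h = 4A/P = 4·(0.391·0.271)/(2·(0.391+0.271)) = 0.4238/1.324 = 0.3201 m.
Re = ρVD_h/μ = 611·0.14·0.3201/0.000164 = 1.67e+05.
ε/D_h = 0.00015/0.3201 = 0.000469; Haaland gives 1/√f = -1.8 log₁₀[4.72e-05+4.13e-05] = 7.295, so f = 0.01879.
ΔP = f(L/D_h)(ρV²/2) = 0.01879·10.3/0.3201·5.988 = 3.62 Pa.
ΔP = 0.00362 kPa.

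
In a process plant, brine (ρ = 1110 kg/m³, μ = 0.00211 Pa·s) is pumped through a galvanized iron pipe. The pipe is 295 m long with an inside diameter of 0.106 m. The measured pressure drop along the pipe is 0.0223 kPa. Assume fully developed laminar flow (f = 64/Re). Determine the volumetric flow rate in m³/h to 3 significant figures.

For laminar flow, f = 64/Re with Re = ρVD/μ, so Darcy-Weisbach reduces to ΔP = 32μLV/D². Solving for V: V = ΔP·D²/(32μL) = 22.3·(0.106)²/(32·0.00211·295) = 0.01258 m/s.
Check: Re = ρVD/μ = 1110·0.01258·0.106/0.00211 = 701.5 < 2300, so the laminar assumption holds.
Q = V·A = 0.01258·(π/4·0.106²) = 0.000111 m³/s = 0.400 m³/h.

Q ≈ 0.400 m³/h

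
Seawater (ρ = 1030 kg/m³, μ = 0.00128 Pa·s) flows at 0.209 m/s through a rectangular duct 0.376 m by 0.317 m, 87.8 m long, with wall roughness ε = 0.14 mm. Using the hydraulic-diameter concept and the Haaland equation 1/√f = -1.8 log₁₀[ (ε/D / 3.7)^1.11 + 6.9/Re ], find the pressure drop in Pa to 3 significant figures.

ΔP ≈ 123 Pa

Hydraulic diameter D_h = 4A/P = 4·(0.376·0.317)/(2·(0.376+0.317)) = 0.4768/1.386 = 0.344 m.
Re = ρVD_h/μ = 1030·0.209·0.344/0.00128 = 5.785e+04.
ε/D_h = 0.00014/0.344 = 0.000407; Haaland gives 1/√f = -1.8 log₁₀[4.04e-05+0.000119] = 6.834, so f = 0.02141.
ΔP = f(L/D_h)(ρV²/2) = 0.02141·87.8/0.344·22.5 = 122.9 Pa.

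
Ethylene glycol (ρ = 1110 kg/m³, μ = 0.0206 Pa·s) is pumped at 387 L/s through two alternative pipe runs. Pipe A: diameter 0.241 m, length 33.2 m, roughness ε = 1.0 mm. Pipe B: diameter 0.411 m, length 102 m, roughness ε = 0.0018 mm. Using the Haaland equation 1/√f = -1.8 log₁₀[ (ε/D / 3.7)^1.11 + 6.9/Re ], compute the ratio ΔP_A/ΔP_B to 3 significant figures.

ΔP_A/ΔP_B ≈ 7.11

Pipe A: V = Q/A = 0.387/0.04562 = 8.484 m/s; Re = 1.102e+05; ε/D = 0.00415; Haaland → f = 0.02965; ΔP_A = f(L/D)(ρV²/2) = 1.632e+05 Pa.
Pipe B: V = Q/A = 0.387/0.1327 = 2.917 m/s; Re = 6.46e+04; ε/D = 4.38e-06; Haaland → f = 0.01958; ΔP_B = f(L/D)(ρV²/2) = 2.295e+04 Pa.
ΔP_A/ΔP_B = 1.632e+05/2.295e+04 = 7.11.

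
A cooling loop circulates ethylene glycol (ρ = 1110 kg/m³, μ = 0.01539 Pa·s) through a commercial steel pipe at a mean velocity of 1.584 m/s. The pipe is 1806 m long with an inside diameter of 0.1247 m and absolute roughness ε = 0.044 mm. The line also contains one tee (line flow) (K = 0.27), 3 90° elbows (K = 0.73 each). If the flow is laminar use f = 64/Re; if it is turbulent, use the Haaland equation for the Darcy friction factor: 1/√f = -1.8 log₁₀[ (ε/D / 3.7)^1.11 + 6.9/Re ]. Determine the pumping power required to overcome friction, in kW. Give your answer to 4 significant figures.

P ≈ 11.22 kW

Reynolds number Re = ρVD/μ = 1110 · 1.584 · 0.1247 / 0.0154 = 1.425e+04.
Re > 4000 → turbulent. Relative roughness ε/D = 4.4e-05/0.1247 = 0.000353. Haaland: 1/√f = -1.8 log₁₀[(0.000353/3.7)^1.11 + 6.9/1.425e+04] = -1.8 log₁₀[3.44e-05 + 0.000484] = 5.913, so f = 0.0286.
Total minor-loss coefficient ΣK = 1·0.27 + 3·0.73 = 2.46.
ΔP = [f·L/D + ΣK]·(ρV²/2) = [0.0286·1806/0.1247 + 2.46]·(1110·1.584²/2) = [414.2 + 2.46]·1393 = 5.802e+05 Pa.
Q = V·A = 1.584·0.01221 = 0.01935 m³/s.
Pumping power P = QΔP = 0.01935·5.802e+05 = 11225 W = 11.22 kW.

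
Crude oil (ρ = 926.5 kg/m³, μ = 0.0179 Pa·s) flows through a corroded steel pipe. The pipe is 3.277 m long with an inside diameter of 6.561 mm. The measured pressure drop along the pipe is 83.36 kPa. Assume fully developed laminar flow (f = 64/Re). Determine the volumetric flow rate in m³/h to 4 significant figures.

For laminar flow, f = 64/Re with Re = ρVD/μ, so Darcy-Weisbach reduces to ΔP = 32μLV/D². Solving for V: V = ΔP·D²/(32μL) = 8.336e+04·(0.006561)²/(32·0.0179·3.277) = 1.912 m/s.
Check: Re = ρVD/μ = 926.5·1.912·0.006561/0.0179 = 649.2 < 2300, so the laminar assumption holds.
Q = V·A = 1.912·(π/4·0.006561²) = 6.463e-05 m³/s = 0.2327 m³/h.

Q ≈ 0.2327 m³/h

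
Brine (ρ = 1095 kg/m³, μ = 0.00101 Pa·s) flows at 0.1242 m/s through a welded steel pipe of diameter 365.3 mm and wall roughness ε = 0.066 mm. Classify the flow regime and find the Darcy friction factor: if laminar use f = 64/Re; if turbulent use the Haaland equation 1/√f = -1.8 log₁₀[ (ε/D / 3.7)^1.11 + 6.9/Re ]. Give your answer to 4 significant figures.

f ≈ 0.02132

Re = ρVD/μ = 1095·0.1242·0.3653/0.00101 = 4.919e+04.
Re > 4000 → turbulent. ε/D = 6.6e-05/0.3653 = 0.000181; Haaland: 1/√f = -1.8 log₁₀[1.64e-05 + 0.00014] = 6.849, so f = 0.02132.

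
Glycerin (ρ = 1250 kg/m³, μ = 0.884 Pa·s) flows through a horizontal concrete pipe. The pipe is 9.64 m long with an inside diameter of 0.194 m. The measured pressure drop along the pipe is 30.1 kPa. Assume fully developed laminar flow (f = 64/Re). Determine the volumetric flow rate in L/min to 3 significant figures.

Q ≈ 7370 L/min

For laminar flow, f = 64/Re with Re = ρVD/μ, so Darcy-Weisbach reduces to ΔP = 32μLV/D². Solving for V: V = ΔP·D²/(32μL) = 3.01e+04·(0.194)²/(32·0.884·9.64) = 4.154 m/s.
Check: Re = ρVD/μ = 1250·4.154·0.194/0.884 = 1140 < 2300, so the laminar assumption holds.
Q = V·A = 4.154·(π/4·0.194²) = 0.1228 m³/s = 7370 L/min.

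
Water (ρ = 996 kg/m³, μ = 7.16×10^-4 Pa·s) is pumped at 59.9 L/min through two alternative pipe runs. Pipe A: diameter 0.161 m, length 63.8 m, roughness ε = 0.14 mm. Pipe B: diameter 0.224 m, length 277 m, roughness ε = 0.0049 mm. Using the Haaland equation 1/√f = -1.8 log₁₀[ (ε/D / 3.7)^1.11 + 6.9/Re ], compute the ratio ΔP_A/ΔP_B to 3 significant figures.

ΔP_A/ΔP_B ≈ 1.14

Pipe A: V = Q/A = 0.0009983/0.02036 = 0.04904 m/s; Re = 1.098e+04; ε/D = 0.00087; Haaland → f = 0.03127; ΔP_A = f(L/D)(ρV²/2) = 14.84 Pa.
Pipe B: V = Q/A = 0.0009983/0.03941 = 0.02533 m/s; Re = 7894; ε/D = 2.19e-05; Haaland → f = 0.03301; ΔP_B = f(L/D)(ρV²/2) = 13.05 Pa.
ΔP_A/ΔP_B = 14.84/13.05 = 1.14.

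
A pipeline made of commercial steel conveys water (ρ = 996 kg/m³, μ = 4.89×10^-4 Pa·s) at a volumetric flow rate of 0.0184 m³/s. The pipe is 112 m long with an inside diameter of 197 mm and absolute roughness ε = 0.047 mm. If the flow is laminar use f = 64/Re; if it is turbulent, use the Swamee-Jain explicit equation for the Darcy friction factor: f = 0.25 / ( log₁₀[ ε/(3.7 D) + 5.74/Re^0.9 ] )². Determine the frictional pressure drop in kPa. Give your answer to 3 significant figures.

Cross-sectional area A = πD²/4 = π(0.197)²/4 = 0.03048 m²; mean velocity V = Q/A = 0.0184/0.03048 = 0.6037 m/s.
Reynolds number Re = ρVD/μ = 996 · 0.6037 · 0.197 / 0.000489 = 2.422e+05.
Re > 4000 → turbulent. Relative roughness ε/D = 4.7e-05/0.197 = 0.000239. Swamee-Jain: f = 0.25/(log₁₀[0.000239/3.7 + 5.74/2.422e+05^0.9])² = 0.25/(log₁₀[6.45e-05 + 8.19e-05])² = 0.25/(-3.835)² = 0.017.
Darcy-Weisbach: ΔP = f(L/D)(ρV²/2) = 0.017·(112/0.197)·(996·0.6037²/2) = 0.017·568.5·181.5 = 1754 Pa.
ΔP = 1754 Pa = 1.75 kPa.

ΔP ≈ 1.75 kPa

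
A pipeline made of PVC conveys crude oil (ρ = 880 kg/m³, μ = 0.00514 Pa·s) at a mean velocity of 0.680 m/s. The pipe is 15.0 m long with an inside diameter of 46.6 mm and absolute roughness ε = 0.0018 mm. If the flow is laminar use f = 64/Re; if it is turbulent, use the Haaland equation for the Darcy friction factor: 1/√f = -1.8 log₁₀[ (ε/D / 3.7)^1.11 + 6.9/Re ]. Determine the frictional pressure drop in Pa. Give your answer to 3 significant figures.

ΔP ≈ 2410 Pa

Reynolds number Re = ρVD/μ = 880 · 0.68 · 0.0466 / 0.00514 = 5425.
Re > 4000 → turbulent. Relative roughness ε/D = 1.8e-06/0.0466 = 3.86e-05. Haaland: 1/√f = -1.8 log₁₀[(3.86e-05/3.7)^1.11 + 6.9/5425] = -1.8 log₁₀[2.96e-06 + 0.00127] = 5.21, so f = 0.03684.
Darcy-Weisbach: ΔP = f(L/D)(ρV²/2) = 0.03684·(15/0.0466)·(880·0.68²/2) = 0.03684·321.9·203.5 = 2412 Pa.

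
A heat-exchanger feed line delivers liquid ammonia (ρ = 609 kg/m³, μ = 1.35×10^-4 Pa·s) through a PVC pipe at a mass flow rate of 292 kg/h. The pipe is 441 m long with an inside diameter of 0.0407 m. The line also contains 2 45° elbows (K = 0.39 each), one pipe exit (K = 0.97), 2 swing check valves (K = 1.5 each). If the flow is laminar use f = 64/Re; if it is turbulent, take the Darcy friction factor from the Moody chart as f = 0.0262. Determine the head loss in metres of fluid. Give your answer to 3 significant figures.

ṁ = 292 kg/h = 292/3600 = 0.08111 kg/s.
A = πD²/4 = π(0.0407)²/4 = 0.001301 m²; mean velocity V = ṁ/(ρA) = 0.08111/(609 · 0.001301) = 0.1024 m/s.
Reynolds number Re = ρVD/μ = 609 · 0.1024 · 0.0407 / 0.000135 = 1.88e+04.
Re > 4000 → turbulent; use the Moody-chart value f = 0.0262.
Total minor-loss coefficient ΣK = 2·0.39 + 1·0.97 + 2·1.5 = 4.75.
ΔP = [f·L/D + ΣK]·(ρV²/2) = [0.0262·441/0.0407 + 4.75]·(609·0.1024²/2) = [283.9 + 4.75]·3.191 = 921.1 Pa.
Head loss h_f = ΔP/(ρg) = 921.1/(609·9.81) = 0.154 m.

h_f ≈ 0.154 m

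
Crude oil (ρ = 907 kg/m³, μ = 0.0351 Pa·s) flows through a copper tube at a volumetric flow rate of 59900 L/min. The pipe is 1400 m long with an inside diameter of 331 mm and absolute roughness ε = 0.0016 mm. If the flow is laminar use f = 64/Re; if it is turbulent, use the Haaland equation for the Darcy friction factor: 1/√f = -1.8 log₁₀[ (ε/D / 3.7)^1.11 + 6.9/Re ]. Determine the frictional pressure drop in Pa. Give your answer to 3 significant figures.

Q = 59900 L/min = 59900/60000 = 0.9983 m³/s.
Cross-sectional area A = πD²/4 = π(0.331)²/4 = 0.08605 m²; mean velocity V = Q/A = 0.9983/0.08605 = 11.6 m/s.
Reynolds number Re = ρVD/μ = 907 · 11.6 · 0.331 / 0.0351 = 9.923e+04.
Re > 4000 → turbulent. Relative roughness ε/D = 1.6e-06/0.331 = 4.83e-06. Haaland: 1/√f = -1.8 log₁₀[(4.83e-06/3.7)^1.11 + 6.9/9.923e+04] = -1.8 log₁₀[2.94e-07 + 6.95e-05] = 7.481, so f = 0.01787.
Darcy-Weisbach: ΔP = f(L/D)(ρV²/2) = 0.01787·(1400/0.331)·(907·11.6²/2) = 0.01787·4230·6.104e+04 = 4.614e+06 Pa.

ΔP ≈ 4.61×10^6 Pa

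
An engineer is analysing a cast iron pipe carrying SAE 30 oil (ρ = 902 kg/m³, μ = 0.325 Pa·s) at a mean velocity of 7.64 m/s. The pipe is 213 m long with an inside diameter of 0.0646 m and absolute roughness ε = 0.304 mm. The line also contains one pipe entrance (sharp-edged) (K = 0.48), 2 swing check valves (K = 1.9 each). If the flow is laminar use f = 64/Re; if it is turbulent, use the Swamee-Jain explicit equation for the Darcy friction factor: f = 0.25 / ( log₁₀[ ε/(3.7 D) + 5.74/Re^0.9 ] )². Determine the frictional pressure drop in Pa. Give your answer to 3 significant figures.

Reynolds number Re = ρVD/μ = 902 · 7.64 · 0.0646 / 0.325 = 1370.
Re < 2300 → laminar flow, so f = 64/Re = 64/1370 = 0.04672 (the turbulent correlation is not needed).
Total minor-loss coefficient ΣK = 1·0.48 + 2·1.9 = 4.28.
ΔP = [f·L/D + ΣK]·(ρV²/2) = [0.04672·213/0.0646 + 4.28]·(902·7.64²/2) = [154.1 + 4.28]·2.632e+04 = 4.168e+06 Pa.

ΔP ≈ 4.17×10^6 Pa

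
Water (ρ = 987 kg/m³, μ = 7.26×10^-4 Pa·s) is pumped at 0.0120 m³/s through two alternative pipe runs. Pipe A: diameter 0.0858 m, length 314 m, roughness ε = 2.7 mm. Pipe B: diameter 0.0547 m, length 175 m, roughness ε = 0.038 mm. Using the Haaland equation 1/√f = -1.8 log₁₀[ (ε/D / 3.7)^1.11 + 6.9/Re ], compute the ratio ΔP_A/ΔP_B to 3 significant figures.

Pipe A: V = Q/A = 0.012/0.005782 = 2.075 m/s; Re = 2.421e+05; ε/D = 0.0315; Haaland → f = 0.05857; ΔP_A = f(L/D)(ρV²/2) = 4.556e+05 Pa.
Pipe B: V = Q/A = 0.012/0.00235 = 5.106 m/s; Re = 3.797e+05; ε/D = 0.000695; Haaland → f = 0.01891; ΔP_B = f(L/D)(ρV²/2) = 7.786e+05 Pa.
ΔP_A/ΔP_B = 4.556e+05/7.786e+05 = 0.585.

ΔP_A/ΔP_B ≈ 0.585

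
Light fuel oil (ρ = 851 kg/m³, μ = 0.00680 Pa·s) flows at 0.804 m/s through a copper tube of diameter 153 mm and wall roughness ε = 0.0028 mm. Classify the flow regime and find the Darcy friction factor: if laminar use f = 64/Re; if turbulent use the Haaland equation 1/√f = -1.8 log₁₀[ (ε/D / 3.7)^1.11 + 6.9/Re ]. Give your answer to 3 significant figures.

Re = ρVD/μ = 851·0.804·0.153/0.0068 = 1.539e+04.
Re > 4000 → turbulent. ε/D = 2.8e-06/0.153 = 1.83e-05; Haaland: 1/√f = -1.8 log₁₀[1.29e-06 + 0.000448] = 6.025, so f = 0.02755.

f ≈ 0.0275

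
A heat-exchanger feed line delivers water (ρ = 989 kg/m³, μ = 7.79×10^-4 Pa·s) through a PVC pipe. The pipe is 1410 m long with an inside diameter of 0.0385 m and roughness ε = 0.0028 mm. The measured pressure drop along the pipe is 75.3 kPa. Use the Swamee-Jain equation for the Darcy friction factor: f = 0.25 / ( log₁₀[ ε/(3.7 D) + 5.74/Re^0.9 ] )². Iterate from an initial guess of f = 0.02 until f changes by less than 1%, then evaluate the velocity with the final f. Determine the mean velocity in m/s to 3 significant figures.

V ≈ 0.399 m/s

Rearranging Darcy-Weisbach: V = √(2·ΔP·D/(f·L·ρ)). With ε/D = 2.8e-06/0.0385 = 7.27e-05, iterate starting from f = 0.02:
  f = 0.02 → V = √(2·7.53e+04·0.0385/(0.02·1410·989)) = 0.456 m/s; Re = ρVD/μ = 2.229e+04; f → 0.02532
  f = 0.02532 → V = 0.4052 m/s; Re = 1.981e+04; f → 0.02606
  f = 0.02606 → V = 0.3995 m/s; Re = 1.952e+04; f → 0.02615
Converged (Δf/f < 1%). With the final f = 0.02615: V = √(2·7.53e+04·0.0385/(0.02615·1410·989)) = 0.3987 m/s.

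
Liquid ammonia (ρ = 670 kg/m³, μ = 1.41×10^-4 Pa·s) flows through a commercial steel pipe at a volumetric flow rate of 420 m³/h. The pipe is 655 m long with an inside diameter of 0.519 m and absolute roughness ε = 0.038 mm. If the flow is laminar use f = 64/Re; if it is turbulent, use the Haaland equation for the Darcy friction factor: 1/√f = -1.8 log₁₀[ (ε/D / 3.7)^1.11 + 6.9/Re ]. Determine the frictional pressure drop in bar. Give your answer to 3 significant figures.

ΔP ≈ 0.0162 bar

Q = 420 m³/h = 420/3600 = 0.1167 m³/s.
Cross-sectional area A = πD²/4 = π(0.519)²/4 = 0.2116 m²; mean velocity V = Q/A = 0.1167/0.2116 = 0.5515 m/s.
Reynolds number Re = ρVD/μ = 670 · 0.5515 · 0.519 / 0.000141 = 1.36e+06.
Re > 4000 → turbulent. Relative roughness ε/D = 3.8e-05/0.519 = 7.32e-05. Haaland: 1/√f = -1.8 log₁₀[(7.32e-05/3.7)^1.11 + 6.9/1.36e+06] = -1.8 log₁₀[6.01e-06 + 5.07e-06] = 8.919, so f = 0.01257.
Darcy-Weisbach: ΔP = f(L/D)(ρV²/2) = 0.01257·(655/0.519)·(670·0.5515²/2) = 0.01257·1262·101.9 = 1616 Pa.
ΔP = 1616 Pa = 0.0162 bar.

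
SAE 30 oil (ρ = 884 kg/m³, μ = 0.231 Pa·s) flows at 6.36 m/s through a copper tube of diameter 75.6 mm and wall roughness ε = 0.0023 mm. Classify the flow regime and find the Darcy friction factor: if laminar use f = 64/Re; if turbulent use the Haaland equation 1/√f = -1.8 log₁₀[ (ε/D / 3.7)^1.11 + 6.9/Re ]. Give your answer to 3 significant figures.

f ≈ 0.0348

Re = ρVD/μ = 884·6.36·0.0756/0.231 = 1840.
Re < 2300 → laminar, so f = 64/Re = 0.03478 (roughness is irrelevant in laminar flow).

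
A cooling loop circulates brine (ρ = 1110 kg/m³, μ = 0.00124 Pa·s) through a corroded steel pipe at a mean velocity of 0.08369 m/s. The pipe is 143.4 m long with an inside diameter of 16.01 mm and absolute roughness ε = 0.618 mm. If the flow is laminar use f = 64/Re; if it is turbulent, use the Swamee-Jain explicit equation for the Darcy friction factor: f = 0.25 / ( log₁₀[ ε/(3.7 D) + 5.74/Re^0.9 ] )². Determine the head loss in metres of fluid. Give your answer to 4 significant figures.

Reynolds number Re = ρVD/μ = 1110 · 0.08369 · 0.01601 / 0.00124 = 1199.
Re < 2300 → laminar flow, so f = 64/Re = 64/1199 = 0.05336 (the turbulent correlation is not needed).
Darcy-Weisbach: ΔP = f(L/D)(ρV²/2) = 0.05336·(143.4/0.01601)·(1110·0.08369²/2) = 0.05336·8957·3.887 = 1858 Pa.
Head loss h_f = ΔP/(ρg) = 1858/(1110·9.81) = 0.1706 m.

h_f ≈ 0.1706 m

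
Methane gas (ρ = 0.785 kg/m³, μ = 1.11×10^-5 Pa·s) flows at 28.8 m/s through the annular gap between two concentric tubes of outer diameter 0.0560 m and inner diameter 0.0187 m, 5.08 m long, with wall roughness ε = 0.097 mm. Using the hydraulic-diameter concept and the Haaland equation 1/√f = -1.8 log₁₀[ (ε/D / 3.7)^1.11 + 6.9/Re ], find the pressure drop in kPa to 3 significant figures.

Hydraulic diameter D_h = 4A/P = D_o - D_i = 0.056 - 0.0187 = 0.0373 m.
Re = ρVD_h/μ = 0.785·28.8·0.0373/1.11e-05 = 7.597e+04.
ε/D_h = 9.7e-05/0.0373 = 0.0026; Haaland gives 1/√f = -1.8 log₁₀[0.000316+9.08e-05] = 6.103, so f = 0.02685.
ΔP = f(L/D_h)(ρV²/2) = 0.02685·5.08/0.0373·325.6 = 1191 Pa.
ΔP = 1.19 kPa.

ΔP ≈ 1.19 kPa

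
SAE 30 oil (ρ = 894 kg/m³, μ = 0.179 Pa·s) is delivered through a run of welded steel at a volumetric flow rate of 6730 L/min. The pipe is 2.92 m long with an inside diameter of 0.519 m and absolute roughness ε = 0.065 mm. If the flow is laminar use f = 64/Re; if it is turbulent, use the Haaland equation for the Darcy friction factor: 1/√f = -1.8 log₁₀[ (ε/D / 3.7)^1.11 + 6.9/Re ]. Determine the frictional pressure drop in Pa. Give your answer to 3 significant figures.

ΔP ≈ 32.9 Pa

Q = 6730 L/min = 6730/60000 = 0.1122 m³/s.
Cross-sectional area A = πD²/4 = π(0.519)²/4 = 0.2116 m²; mean velocity V = Q/A = 0.1122/0.2116 = 0.5302 m/s.
Reynolds number Re = ρVD/μ = 894 · 0.5302 · 0.519 / 0.179 = 1374.
Re < 2300 → laminar flow, so f = 64/Re = 64/1374 = 0.04657 (the turbulent correlation is not needed).
Darcy-Weisbach: ΔP = f(L/D)(ρV²/2) = 0.04657·(2.92/0.519)·(894·0.5302²/2) = 0.04657·5.626·125.7 = 32.92 Pa.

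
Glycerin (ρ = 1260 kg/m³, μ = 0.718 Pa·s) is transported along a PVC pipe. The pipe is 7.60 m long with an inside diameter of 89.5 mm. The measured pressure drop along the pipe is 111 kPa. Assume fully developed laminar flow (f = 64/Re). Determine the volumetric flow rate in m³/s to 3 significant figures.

For laminar flow, f = 64/Re with Re = ρVD/μ, so Darcy-Weisbach reduces to ΔP = 32μLV/D². Solving for V: V = ΔP·D²/(32μL) = 1.11e+05·(0.0895)²/(32·0.718·7.6) = 5.092 m/s.
Check: Re = ρVD/μ = 1260·5.092·0.0895/0.718 = 799.7 < 2300, so the laminar assumption holds.
Q = V·A = 5.092·(π/4·0.0895²) = 0.03203 m³/s = 0.0320 m³/s.

Q ≈ 0.0320 m³/s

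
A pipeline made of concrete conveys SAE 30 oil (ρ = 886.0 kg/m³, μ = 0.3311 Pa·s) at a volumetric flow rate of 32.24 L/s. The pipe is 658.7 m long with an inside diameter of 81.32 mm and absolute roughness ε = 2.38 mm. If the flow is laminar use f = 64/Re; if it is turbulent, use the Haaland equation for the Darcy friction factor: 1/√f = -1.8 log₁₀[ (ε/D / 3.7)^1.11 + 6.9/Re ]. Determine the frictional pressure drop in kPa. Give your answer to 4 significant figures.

Q = 32.24 L/s = 32.24/1000 = 0.03224 m³/s.
Cross-sectional area A = πD²/4 = π(0.08132)²/4 = 0.005194 m²; mean velocity V = Q/A = 0.03224/0.005194 = 6.207 m/s.
Reynolds number Re = ρVD/μ = 886 · 6.207 · 0.08132 / 0.331 = 1351.
Re < 2300 → laminar flow, so f = 64/Re = 64/1351 = 0.04738 (the turbulent correlation is not needed).
Darcy-Weisbach: ΔP = f(L/D)(ρV²/2) = 0.04738·(658.7/0.08132)·(886·6.207²/2) = 0.04738·8100·1.707e+04 = 6.551e+06 Pa.
ΔP = 6.551e+06 Pa = 6551 kPa.

ΔP ≈ 6551 kPa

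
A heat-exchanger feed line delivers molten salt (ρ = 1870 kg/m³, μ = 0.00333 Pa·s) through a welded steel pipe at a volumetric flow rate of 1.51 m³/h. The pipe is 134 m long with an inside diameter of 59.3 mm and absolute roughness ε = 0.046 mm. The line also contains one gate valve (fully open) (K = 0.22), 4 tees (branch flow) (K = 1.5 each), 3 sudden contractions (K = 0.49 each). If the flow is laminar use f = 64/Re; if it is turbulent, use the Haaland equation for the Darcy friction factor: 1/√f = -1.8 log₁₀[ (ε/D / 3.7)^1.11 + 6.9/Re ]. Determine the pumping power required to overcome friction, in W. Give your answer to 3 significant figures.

Q = 1.51 m³/h = 1.51/3600 = 0.0004194 m³/s.
Cross-sectional area A = πD²/4 = π(0.0593)²/4 = 0.002762 m²; mean velocity V = Q/A = 0.0004194/0.002762 = 0.1519 m/s.
Reynolds number Re = ρVD/μ = 1870 · 0.1519 · 0.0593 / 0.00333 = 5057.
Re > 4000 → turbulent. Relative roughness ε/D = 4.6e-05/0.0593 = 0.000776. Haaland: 1/√f = -1.8 log₁₀[(0.000776/3.7)^1.11 + 6.9/5057] = -1.8 log₁₀[8.26e-05 + 0.00136] = 5.111, so f = 0.03828.
Total minor-loss coefficient ΣK = 1·0.22 + 4·1.5 + 3·0.49 = 7.69.
ΔP = [f·L/D + ΣK]·(ρV²/2) = [0.03828·134/0.0593 + 7.69]·(1870·0.1519²/2) = [86.5 + 7.69]·21.57 = 2031 Pa.
Pumping power P = QΔP = 0.0004194·2031 = 0.8520 W = 0.852 W.

P ≈ 0.852 W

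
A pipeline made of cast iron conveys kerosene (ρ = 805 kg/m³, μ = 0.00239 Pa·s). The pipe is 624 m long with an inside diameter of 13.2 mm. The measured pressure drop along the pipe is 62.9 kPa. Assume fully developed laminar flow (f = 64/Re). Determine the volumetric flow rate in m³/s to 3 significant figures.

Q ≈ 3.14×10^-5 m³/s

For laminar flow, f = 64/Re with Re = ρVD/μ, so Darcy-Weisbach reduces to ΔP = 32μLV/D². Solving for V: V = ΔP·D²/(32μL) = 6.29e+04·(0.0132)²/(32·0.00239·624) = 0.2296 m/s.
Check: Re = ρVD/μ = 805·0.2296·0.0132/0.00239 = 1021 < 2300, so the laminar assumption holds.
Q = V·A = 0.2296·(π/4·0.0132²) = 3.143e-05 m³/s = 3.14×10^-5 m³/s.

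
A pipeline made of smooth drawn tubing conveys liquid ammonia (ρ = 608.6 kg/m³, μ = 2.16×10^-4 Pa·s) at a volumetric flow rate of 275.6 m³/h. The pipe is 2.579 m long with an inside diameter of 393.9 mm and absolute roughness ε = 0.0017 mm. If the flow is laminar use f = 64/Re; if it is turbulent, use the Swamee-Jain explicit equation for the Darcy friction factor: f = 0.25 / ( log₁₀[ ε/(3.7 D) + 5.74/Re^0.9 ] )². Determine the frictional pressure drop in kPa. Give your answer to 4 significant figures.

ΔP ≈ 0.009775 kPa

Q = 275.6 m³/h = 275.6/3600 = 0.07656 m³/s.
Cross-sectional area A = πD²/4 = π(0.3939)²/4 = 0.1219 m²; mean velocity V = Q/A = 0.07656/0.1219 = 0.6282 m/s.
Reynolds number Re = ρVD/μ = 608.6 · 0.6282 · 0.3939 / 0.000216 = 6.972e+05.
Re > 4000 → turbulent. Relative roughness ε/D = 1.7e-06/0.3939 = 4.32e-06. Swamee-Jain: f = 0.25/(log₁₀[4.32e-06/3.7 + 5.74/6.972e+05^0.9])² = 0.25/(log₁₀[1.17e-06 + 3.16e-05])² = 0.25/(-4.484)² = 0.01243.
Darcy-Weisbach: ΔP = f(L/D)(ρV²/2) = 0.01243·(2.579/0.3939)·(608.6·0.6282²/2) = 0.01243·6.547·120.1 = 9.775 Pa.
ΔP = 9.775 Pa = 0.009775 kPa.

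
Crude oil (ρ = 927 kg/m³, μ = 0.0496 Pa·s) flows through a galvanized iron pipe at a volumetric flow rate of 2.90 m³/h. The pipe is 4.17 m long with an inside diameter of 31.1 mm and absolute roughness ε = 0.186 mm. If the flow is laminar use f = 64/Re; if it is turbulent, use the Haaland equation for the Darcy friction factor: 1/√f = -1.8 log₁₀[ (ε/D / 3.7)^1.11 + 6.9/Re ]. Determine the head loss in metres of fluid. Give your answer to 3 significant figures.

Q = 2.90 m³/h = 2.90/3600 = 0.0008056 m³/s.
Cross-sectional area A = πD²/4 = π(0.0311)²/4 = 0.0007596 m²; mean velocity V = Q/A = 0.0008056/0.0007596 = 1.06 m/s.
Reynolds number Re = ρVD/μ = 927 · 1.06 · 0.0311 / 0.0496 = 616.4.
Re < 2300 → laminar flow, so f = 64/Re = 64/616.4 = 0.1038 (the turbulent correlation is not needed).
Darcy-Weisbach: ΔP = f(L/D)(ρV²/2) = 0.1038·(4.17/0.0311)·(927·1.06²/2) = 0.1038·134.1·521.2 = 7257 Pa.
Head loss h_f = ΔP/(ρg) = 7257/(927·9.81) = 0.798 m.

h_f ≈ 0.798 m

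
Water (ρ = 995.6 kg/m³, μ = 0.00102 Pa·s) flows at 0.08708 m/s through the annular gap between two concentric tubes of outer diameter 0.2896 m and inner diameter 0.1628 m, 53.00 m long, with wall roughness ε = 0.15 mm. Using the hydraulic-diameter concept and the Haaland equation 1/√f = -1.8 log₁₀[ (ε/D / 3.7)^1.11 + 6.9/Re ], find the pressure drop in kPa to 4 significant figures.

ΔP ≈ 0.05027 kPa

Hydraulic diameter D_h = 4A/P = D_o - D_i = 0.2896 - 0.1628 = 0.1268 m.
Re = ρVD_h/μ = 995.6·0.08708·0.1268/0.00102 = 1.078e+04.
ε/D_h = 0.00015/0.1268 = 0.00118; Haaland gives 1/√f = -1.8 log₁₀[0.000132+0.00064] = 5.602, so f = 0.03186.
ΔP = f(L/D_h)(ρV²/2) = 0.03186·53/0.1268·3.775 = 50.27 Pa.
ΔP = 0.05027 kPa.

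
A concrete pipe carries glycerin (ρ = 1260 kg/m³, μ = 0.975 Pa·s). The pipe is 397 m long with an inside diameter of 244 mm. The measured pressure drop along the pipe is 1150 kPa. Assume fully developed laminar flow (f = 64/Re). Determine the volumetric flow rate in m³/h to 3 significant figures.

For laminar flow, f = 64/Re with Re = ρVD/μ, so Darcy-Weisbach reduces to ΔP = 32μLV/D². Solving for V: V = ΔP·D²/(32μL) = 1.15e+06·(0.244)²/(32·0.975·397) = 5.528 m/s.
Check: Re = ρVD/μ = 1260·5.528·0.244/0.975 = 1743 < 2300, so the laminar assumption holds.
Q = V·A = 5.528·(π/4·0.244²) = 0.2585 m³/s = 930 m³/h.

Q ≈ 930 m³/h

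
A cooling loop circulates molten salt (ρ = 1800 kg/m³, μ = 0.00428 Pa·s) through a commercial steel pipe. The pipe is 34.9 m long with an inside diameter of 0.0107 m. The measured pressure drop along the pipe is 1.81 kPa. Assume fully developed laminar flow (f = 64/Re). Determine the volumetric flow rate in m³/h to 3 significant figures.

For laminar flow, f = 64/Re with Re = ρVD/μ, so Darcy-Weisbach reduces to ΔP = 32μLV/D². Solving for V: V = ΔP·D²/(32μL) = 1810·(0.0107)²/(32·0.00428·34.9) = 0.04335 m/s.
Check: Re = ρVD/μ = 1800·0.04335·0.0107/0.00428 = 195.1 < 2300, so the laminar assumption holds.
Q = V·A = 0.04335·(π/4·0.0107²) = 3.898e-06 m³/s = 0.0140 m³/h.

Q ≈ 0.0140 m³/h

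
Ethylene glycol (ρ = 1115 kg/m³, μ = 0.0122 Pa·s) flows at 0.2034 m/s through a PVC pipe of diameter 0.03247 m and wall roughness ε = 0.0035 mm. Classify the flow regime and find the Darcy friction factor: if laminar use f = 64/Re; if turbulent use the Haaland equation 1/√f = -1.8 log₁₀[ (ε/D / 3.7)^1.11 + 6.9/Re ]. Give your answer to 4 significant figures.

Re = ρVD/μ = 1115·0.2034·0.03247/0.0122 = 603.6.
Re < 2300 → laminar, so f = 64/Re = 0.106 (roughness is irrelevant in laminar flow).

f ≈ 0.1060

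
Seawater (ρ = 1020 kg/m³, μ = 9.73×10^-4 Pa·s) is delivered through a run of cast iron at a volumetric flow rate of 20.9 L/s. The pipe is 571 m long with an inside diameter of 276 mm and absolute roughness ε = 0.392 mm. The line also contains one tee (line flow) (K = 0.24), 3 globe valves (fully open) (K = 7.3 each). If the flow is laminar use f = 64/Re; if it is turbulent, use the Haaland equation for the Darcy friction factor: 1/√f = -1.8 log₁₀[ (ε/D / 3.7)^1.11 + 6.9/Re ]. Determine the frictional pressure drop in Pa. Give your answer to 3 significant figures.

ΔP ≈ 4380 Pa

Q = 20.9 L/s = 20.9/1000 = 0.0209 m³/s.
Cross-sectional area A = πD²/4 = π(0.276)²/4 = 0.05983 m²; mean velocity V = Q/A = 0.0209/0.05983 = 0.3493 m/s.
Reynolds number Re = ρVD/μ = 1020 · 0.3493 · 0.276 / 0.000973 = 1.011e+05.
Re > 4000 → turbulent. Relative roughness ε/D = 0.000392/0.276 = 0.00142. Haaland: 1/√f = -1.8 log₁₀[(0.00142/3.7)^1.11 + 6.9/1.011e+05] = -1.8 log₁₀[0.000162 + 6.83e-05] = 6.549, so f = 0.02331.
Total minor-loss coefficient ΣK = 1·0.24 + 3·7.3 = 22.1.
ΔP = [f·L/D + ΣK]·(ρV²/2) = [0.02331·571/0.276 + 22.1]·(1020·0.3493²/2) = [48.23 + 22.1]·62.24 = 4380 Pa.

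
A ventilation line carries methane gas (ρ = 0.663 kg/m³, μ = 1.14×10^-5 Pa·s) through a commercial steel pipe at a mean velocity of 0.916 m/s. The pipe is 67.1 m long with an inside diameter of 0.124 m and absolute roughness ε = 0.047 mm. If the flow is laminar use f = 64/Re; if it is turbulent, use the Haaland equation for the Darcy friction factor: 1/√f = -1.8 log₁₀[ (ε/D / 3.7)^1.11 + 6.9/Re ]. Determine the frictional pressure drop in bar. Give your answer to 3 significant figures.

Reynolds number Re = ρVD/μ = 0.663 · 0.916 · 0.124 / 1.14e-05 = 6606.
Re > 4000 → turbulent. Relative roughness ε/D = 4.7e-05/0.124 = 0.000379. Haaland: 1/√f = -1.8 log₁₀[(0.000379/3.7)^1.11 + 6.9/6606] = -1.8 log₁₀[3.73e-05 + 0.00104] = 5.339, so f = 0.03509.
Darcy-Weisbach: ΔP = f(L/D)(ρV²/2) = 0.03509·(67.1/0.124)·(0.663·0.916²/2) = 0.03509·541.1·0.2781 = 5.281 Pa.
ΔP = 5.281 Pa = 5.28×10^-5 bar.

ΔP ≈ 5.28×10^-5 bar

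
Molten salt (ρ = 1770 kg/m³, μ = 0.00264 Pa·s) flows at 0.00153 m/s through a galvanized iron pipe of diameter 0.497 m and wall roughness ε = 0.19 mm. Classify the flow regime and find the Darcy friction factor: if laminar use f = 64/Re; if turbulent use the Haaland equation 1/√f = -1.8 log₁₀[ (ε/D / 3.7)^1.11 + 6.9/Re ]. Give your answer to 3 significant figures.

f ≈ 0.126

Re = ρVD/μ = 1770·0.00153·0.497/0.00264 = 509.8.
Re < 2300 → laminar, so f = 64/Re = 0.1255 (roughness is irrelevant in laminar flow).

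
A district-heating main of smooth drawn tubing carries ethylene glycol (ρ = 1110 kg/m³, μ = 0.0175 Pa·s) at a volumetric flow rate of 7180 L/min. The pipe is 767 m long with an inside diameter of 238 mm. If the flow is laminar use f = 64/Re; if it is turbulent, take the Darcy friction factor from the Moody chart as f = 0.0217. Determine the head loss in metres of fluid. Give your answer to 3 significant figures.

Q = 7180 L/min = 7180/60000 = 0.1197 m³/s.
Cross-sectional area A = πD²/4 = π(0.238)²/4 = 0.04449 m²; mean velocity V = Q/A = 0.1197/0.04449 = 2.69 m/s.
Reynolds number Re = ρVD/μ = 1110 · 2.69 · 0.238 / 0.0175 = 4.061e+04.
Re > 4000 → turbulent; use the Moody-chart value f = 0.0217.
Darcy-Weisbach: ΔP = f(L/D)(ρV²/2) = 0.0217·(767/0.238)·(1110·2.69²/2) = 0.0217·3223·4016 = 2.808e+05 Pa.
Head loss h_f = ΔP/(ρg) = 2.808e+05/(1110·9.81) = 25.8 m.

h_f ≈ 25.8 m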